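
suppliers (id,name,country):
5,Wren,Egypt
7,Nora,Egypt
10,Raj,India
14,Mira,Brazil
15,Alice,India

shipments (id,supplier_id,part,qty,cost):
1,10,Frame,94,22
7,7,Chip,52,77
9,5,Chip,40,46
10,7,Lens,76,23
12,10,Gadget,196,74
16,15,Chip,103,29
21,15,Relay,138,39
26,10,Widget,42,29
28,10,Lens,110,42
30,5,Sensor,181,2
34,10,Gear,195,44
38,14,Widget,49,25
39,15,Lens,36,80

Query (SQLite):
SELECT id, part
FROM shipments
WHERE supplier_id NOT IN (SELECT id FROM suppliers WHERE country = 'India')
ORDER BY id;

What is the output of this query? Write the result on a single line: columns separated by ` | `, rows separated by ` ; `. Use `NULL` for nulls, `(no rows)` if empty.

Inner query: suppliers.id where country = 'India'.
Outer: keep shipments rows whose supplier_id is not in that set.
Inner query → {10, 15}

7 | Chip ; 9 | Chip ; 10 | Lens ; 30 | Sensor ; 38 | Widget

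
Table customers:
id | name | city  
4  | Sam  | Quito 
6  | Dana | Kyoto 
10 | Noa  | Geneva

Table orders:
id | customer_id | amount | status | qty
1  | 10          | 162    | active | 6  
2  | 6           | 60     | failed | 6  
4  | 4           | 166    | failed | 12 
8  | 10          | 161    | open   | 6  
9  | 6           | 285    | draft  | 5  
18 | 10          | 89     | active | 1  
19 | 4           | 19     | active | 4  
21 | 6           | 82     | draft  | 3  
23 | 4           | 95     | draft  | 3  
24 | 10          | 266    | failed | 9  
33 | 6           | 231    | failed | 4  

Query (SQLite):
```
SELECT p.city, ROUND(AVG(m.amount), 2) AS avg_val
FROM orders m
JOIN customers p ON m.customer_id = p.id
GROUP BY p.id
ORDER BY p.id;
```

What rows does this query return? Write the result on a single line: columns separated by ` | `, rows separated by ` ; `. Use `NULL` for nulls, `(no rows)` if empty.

Quito | 93.33 ; Kyoto | 164.5 ; Geneva | 169.5

Join each orders row to its customers via customer_id.
Group joined rows by customers.id; compute ROUND(AVG(m.amount), 2) per group.
  4: ids {4, 19, 23} → ROUND(AVG(m.amount), 2)=93.33
  6: ids {2, 9, 21, 33} → ROUND(AVG(m.amount), 2)=164.5
  10: ids {1, 8, 18, 24} → ROUND(AVG(m.amount), 2)=169.5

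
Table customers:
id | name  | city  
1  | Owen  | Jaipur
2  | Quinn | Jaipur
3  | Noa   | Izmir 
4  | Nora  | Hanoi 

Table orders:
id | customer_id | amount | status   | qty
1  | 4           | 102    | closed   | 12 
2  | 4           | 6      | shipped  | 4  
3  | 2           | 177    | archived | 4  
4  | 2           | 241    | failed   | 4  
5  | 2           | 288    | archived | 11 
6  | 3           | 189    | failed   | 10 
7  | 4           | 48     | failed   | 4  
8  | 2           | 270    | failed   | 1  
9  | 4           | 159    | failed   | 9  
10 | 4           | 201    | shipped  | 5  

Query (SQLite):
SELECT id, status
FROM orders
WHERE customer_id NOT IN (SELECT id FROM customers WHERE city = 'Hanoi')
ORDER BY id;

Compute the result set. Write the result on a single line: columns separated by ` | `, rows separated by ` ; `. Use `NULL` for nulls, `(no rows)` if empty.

Inner query: customers.id where city = 'Hanoi'.
Outer: keep orders rows whose customer_id is not in that set.
Inner query → {4}

3 | archived ; 4 | failed ; 5 | archived ; 6 | failed ; 8 | failed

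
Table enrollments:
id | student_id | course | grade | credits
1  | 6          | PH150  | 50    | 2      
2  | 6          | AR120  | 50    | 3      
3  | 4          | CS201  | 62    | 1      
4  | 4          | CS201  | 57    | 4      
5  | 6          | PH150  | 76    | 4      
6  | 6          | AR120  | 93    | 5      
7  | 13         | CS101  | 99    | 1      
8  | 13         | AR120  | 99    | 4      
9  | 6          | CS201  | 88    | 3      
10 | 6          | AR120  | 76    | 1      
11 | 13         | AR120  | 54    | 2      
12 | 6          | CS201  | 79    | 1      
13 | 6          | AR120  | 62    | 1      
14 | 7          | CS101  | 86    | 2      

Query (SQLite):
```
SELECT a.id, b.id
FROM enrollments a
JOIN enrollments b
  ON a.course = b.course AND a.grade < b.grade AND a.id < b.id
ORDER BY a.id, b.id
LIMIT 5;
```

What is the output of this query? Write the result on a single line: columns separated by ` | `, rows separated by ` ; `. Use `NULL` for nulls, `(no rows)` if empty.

Pairs (a,b) with same course, a.grade < b.grade, a.id < b.id.
course groups: AR120:{2,6,8,10,11,13} CS101:{7,14} CS201:{3,4,9,12} PH150:{1,5}
Ordered by (a.id, b.id); first 5.

1 | 5 ; 2 | 6 ; 2 | 8 ; 2 | 10 ; 2 | 11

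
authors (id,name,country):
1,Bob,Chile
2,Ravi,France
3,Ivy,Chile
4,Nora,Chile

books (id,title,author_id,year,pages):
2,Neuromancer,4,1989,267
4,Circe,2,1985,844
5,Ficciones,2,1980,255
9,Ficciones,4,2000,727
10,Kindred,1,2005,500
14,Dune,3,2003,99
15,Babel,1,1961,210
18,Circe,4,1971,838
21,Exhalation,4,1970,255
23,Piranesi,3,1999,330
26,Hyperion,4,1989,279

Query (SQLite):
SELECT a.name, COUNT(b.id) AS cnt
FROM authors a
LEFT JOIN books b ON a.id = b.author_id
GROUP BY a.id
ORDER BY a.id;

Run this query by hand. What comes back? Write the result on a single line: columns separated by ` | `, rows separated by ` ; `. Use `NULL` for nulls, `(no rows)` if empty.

LEFT JOIN keeps every authors row; unmatched ones get NULL for books columns.
Group by authors.id and compute COUNT(b.id). COUNT(col) of an all-NULL group is 0.
  1: ids {10, 15} → COUNT(b.id)=2
  2: ids {4, 5} → COUNT(b.id)=2
  3: ids {14, 23} → COUNT(b.id)=2
  4: ids {2, 9, 18, 21, 26} → COUNT(b.id)=5

Bob | 2 ; Ravi | 2 ; Ivy | 2 ; Nora | 5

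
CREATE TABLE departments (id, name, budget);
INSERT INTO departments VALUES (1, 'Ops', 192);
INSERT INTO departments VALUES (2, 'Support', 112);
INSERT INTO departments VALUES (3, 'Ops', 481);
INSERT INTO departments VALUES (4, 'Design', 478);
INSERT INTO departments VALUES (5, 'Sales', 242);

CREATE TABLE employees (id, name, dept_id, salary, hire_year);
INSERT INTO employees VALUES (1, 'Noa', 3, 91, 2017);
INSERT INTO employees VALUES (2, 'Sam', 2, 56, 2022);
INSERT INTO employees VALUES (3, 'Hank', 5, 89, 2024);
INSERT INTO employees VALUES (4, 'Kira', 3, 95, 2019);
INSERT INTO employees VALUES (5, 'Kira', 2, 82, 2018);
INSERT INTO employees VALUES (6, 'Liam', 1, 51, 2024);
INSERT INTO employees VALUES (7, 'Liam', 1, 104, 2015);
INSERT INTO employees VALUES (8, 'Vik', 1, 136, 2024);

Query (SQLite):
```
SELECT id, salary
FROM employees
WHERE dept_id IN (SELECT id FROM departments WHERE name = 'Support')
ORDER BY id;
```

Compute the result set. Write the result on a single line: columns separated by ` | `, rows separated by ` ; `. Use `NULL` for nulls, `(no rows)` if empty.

Inner query: departments.id where name = 'Support'.
Outer: keep employees rows whose dept_id is in that set.
Inner query → {2}

2 | 56 ; 5 | 82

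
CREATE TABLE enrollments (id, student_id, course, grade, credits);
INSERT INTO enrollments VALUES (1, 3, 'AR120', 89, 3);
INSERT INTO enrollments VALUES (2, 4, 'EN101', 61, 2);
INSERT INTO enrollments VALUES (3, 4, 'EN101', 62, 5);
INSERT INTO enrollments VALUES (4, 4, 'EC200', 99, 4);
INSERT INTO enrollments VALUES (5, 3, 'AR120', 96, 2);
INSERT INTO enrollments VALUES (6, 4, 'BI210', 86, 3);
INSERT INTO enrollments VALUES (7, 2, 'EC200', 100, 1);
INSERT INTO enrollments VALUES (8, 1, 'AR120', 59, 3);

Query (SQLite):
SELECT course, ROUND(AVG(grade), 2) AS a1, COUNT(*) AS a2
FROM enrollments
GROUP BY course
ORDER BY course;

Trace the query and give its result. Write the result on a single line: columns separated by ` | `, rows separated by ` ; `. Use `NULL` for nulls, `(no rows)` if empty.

Group enrollments by course.
Per group compute: ROUND(AVG(grade), 2), COUNT(*).
  AR120: ids {1, 5, 8} → ROUND(AVG(grade), 2)=81.33, COUNT(*)=3
  BI210: ids {6} → ROUND(AVG(grade), 2)=86, COUNT(*)=1
  EC200: ids {4, 7} → ROUND(AVG(grade), 2)=99.5, COUNT(*)=2
  EN101: ids {2, 3} → ROUND(AVG(grade), 2)=61.5, COUNT(*)=2

AR120 | 81.33 | 3 ; BI210 | 86 | 1 ; EC200 | 99.5 | 2 ; EN101 | 61.5 | 2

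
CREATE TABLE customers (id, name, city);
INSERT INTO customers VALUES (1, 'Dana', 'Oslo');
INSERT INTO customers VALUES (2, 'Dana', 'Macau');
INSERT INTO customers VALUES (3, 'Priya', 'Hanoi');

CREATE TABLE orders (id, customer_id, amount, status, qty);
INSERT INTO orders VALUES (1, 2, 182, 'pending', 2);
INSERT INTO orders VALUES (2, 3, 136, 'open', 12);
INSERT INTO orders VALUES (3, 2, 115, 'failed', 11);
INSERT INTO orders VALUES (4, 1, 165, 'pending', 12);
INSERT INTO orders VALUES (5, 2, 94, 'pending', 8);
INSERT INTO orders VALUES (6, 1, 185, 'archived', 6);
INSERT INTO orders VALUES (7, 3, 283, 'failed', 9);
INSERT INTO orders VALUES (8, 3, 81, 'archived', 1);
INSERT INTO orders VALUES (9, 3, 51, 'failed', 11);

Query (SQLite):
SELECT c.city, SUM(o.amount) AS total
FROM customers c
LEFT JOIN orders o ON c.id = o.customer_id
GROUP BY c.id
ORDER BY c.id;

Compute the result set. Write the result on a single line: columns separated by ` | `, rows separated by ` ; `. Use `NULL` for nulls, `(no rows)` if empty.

Oslo | 350 ; Macau | 391 ; Hanoi | 551

LEFT JOIN keeps every customers row; unmatched ones get NULL for orders columns.
Group by customers.id and compute SUM(o.amount). SUM over an all-NULL group is NULL.
  1: ids {4, 6} → SUM(o.amount)=350
  2: ids {1, 3, 5} → SUM(o.amount)=391
  3: ids {2, 7, 8, 9} → SUM(o.amount)=551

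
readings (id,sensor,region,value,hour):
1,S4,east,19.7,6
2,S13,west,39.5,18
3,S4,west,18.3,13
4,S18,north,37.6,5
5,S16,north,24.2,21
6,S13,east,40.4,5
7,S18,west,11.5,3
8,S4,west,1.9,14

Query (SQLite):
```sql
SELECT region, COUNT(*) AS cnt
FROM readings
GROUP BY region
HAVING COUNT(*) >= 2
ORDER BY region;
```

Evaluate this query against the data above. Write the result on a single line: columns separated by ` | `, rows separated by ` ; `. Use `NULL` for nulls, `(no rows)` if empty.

Partition readings by region; compute COUNT(*) within each group.
HAVING: keep groups with count ≥ 2.
  east: ids {1, 6} → COUNT(*)=2
  north: ids {4, 5} → COUNT(*)=2
  west: ids {2, 3, 7, 8} → COUNT(*)=4

east | 2 ; north | 2 ; west | 4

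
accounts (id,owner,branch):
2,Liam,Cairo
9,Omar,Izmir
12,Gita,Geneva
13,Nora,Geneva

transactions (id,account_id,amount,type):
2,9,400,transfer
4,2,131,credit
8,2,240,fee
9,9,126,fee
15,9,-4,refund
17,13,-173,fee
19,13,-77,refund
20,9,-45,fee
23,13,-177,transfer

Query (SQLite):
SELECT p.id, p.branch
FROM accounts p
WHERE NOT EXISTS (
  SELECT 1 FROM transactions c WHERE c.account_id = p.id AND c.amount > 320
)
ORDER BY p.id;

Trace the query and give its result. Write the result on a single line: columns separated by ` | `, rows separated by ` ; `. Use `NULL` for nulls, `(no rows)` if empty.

For each accounts row, check whether any transactions with matching account_id has amount > 320.
Keep rows where that is false.

2 | Cairo ; 12 | Geneva ; 13 | Geneva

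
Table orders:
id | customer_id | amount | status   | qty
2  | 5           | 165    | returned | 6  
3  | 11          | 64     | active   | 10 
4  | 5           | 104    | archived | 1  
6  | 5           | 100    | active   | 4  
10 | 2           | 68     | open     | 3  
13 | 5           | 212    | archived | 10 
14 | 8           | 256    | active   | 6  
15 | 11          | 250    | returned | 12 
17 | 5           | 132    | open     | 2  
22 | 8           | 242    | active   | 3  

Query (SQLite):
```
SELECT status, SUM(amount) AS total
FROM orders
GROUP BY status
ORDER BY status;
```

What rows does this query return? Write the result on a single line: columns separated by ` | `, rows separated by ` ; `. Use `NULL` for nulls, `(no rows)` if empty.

Partition orders by status; compute SUM(amount) within each group.
  active: ids {3, 6, 14, 22} → SUM(amount)=662
  archived: ids {4, 13} → SUM(amount)=316
  open: ids {10, 17} → SUM(amount)=200
  returned: ids {2, 15} → SUM(amount)=415

active | 662 ; archived | 316 ; open | 200 ; returned | 415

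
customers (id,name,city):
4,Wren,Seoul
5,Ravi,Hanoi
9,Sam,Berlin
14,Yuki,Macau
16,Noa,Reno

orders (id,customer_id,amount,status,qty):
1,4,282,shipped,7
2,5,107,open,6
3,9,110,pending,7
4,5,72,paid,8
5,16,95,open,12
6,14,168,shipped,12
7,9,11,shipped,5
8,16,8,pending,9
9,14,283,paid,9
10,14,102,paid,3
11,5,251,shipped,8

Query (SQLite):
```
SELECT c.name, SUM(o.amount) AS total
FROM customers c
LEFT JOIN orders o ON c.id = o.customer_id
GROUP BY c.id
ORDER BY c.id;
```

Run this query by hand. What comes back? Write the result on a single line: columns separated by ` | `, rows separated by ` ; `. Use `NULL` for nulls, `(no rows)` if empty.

Wren | 282 ; Ravi | 430 ; Sam | 121 ; Yuki | 553 ; Noa | 103

LEFT JOIN keeps every customers row; unmatched ones get NULL for orders columns.
Group by customers.id and compute SUM(o.amount). SUM over an all-NULL group is NULL.
  4: ids {1} → SUM(o.amount)=282
  5: ids {2, 4, 11} → SUM(o.amount)=430
  9: ids {3, 7} → SUM(o.amount)=121
  14: ids {6, 9, 10} → SUM(o.amount)=553
  16: ids {5, 8} → SUM(o.amount)=103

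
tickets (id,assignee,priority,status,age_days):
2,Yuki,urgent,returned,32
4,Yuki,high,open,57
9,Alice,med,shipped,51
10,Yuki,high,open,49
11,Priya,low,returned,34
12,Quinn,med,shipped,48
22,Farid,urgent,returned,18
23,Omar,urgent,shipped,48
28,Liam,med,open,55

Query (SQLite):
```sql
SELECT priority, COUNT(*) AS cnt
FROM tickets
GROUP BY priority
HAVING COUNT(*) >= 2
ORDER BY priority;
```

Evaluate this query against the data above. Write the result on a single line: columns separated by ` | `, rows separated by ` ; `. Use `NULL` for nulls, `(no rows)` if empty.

high | 2 ; med | 3 ; urgent | 3

Partition tickets by priority; compute COUNT(*) within each group.
HAVING: keep groups with count ≥ 2.
  high: ids {4, 10} → COUNT(*)=2
  low: ids {11} → COUNT(*)=1
  med: ids {9, 12, 28} → COUNT(*)=3
  urgent: ids {2, 22, 23} → COUNT(*)=3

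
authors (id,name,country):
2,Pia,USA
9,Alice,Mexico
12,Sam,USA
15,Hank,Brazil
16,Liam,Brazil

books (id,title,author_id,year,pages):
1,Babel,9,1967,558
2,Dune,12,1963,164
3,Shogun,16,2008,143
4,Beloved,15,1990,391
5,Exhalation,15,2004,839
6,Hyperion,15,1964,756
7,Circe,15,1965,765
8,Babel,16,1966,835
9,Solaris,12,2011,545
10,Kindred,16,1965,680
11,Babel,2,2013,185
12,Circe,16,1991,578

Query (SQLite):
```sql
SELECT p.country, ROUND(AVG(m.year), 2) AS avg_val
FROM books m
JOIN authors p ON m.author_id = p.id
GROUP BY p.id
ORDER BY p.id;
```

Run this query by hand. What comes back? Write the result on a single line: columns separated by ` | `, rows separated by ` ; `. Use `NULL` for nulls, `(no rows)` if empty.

Join each books row to its authors via author_id.
Group joined rows by authors.id; compute ROUND(AVG(m.year), 2) per group.
  2: ids {11} → ROUND(AVG(m.year), 2)=2013
  9: ids {1} → ROUND(AVG(m.year), 2)=1967
  12: ids {2, 9} → ROUND(AVG(m.year), 2)=1987
  15: ids {4, 5, 6, 7} → ROUND(AVG(m.year), 2)=1980.75
  16: ids {3, 8, 10, 12} → ROUND(AVG(m.year), 2)=1982.5

USA | 2013 ; Mexico | 1967 ; USA | 1987 ; Brazil | 1980.75 ; Brazil | 1982.5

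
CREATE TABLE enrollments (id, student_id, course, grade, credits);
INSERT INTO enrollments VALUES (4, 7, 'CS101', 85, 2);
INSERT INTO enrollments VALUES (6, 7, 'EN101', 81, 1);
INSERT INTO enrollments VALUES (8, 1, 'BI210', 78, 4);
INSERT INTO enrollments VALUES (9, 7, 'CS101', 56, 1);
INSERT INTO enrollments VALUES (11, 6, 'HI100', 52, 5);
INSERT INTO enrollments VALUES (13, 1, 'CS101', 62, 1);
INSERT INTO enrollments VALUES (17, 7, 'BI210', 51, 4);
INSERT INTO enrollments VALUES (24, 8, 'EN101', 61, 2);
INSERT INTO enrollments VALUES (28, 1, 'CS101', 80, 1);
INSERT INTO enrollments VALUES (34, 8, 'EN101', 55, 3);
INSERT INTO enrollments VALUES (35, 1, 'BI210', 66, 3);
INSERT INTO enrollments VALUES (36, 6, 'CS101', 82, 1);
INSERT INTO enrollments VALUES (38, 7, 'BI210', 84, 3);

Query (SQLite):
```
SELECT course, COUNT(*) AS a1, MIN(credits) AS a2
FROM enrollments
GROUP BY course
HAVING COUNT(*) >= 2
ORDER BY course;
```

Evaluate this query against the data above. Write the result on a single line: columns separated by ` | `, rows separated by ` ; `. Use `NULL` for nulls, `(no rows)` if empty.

BI210 | 4 | 3 ; CS101 | 5 | 1 ; EN101 | 3 | 1

Group enrollments by course.
Per group compute: COUNT(*), MIN(credits).
HAVING: drop groups with fewer than 2 rows.
  BI210: ids {8, 17, 35, 38} → COUNT(*)=4, MIN(credits)=3
  CS101: ids {4, 9, 13, 28, 36} → COUNT(*)=5, MIN(credits)=1
  EN101: ids {6, 24, 34} → COUNT(*)=3, MIN(credits)=1
  HI100: ids {11} → COUNT(*)=1, MIN(credits)=5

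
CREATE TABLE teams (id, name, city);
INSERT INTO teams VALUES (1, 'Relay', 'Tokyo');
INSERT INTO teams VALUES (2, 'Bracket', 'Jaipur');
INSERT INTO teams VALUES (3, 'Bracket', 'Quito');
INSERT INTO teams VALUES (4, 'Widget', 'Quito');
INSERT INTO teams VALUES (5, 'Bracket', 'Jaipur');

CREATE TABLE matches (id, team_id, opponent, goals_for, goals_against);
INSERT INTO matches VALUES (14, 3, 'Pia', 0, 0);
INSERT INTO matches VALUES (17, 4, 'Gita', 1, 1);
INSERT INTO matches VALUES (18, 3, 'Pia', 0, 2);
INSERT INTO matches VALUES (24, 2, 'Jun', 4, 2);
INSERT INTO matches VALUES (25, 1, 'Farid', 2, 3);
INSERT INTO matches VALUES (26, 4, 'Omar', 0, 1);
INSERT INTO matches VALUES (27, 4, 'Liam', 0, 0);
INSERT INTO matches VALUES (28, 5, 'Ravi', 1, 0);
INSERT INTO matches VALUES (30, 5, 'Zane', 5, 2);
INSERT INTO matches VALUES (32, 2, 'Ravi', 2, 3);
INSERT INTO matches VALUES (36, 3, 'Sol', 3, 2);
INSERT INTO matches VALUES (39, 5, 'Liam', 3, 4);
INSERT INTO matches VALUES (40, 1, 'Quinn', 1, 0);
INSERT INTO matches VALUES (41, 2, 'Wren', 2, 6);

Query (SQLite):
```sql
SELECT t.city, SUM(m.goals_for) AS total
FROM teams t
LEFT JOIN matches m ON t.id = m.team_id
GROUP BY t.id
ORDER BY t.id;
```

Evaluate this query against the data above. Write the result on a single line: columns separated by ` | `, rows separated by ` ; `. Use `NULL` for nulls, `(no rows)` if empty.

LEFT JOIN keeps every teams row; unmatched ones get NULL for matches columns.
Group by teams.id and compute SUM(m.goals_for). SUM over an all-NULL group is NULL.
  1: ids {25, 40} → SUM(m.goals_for)=3
  2: ids {24, 32, 41} → SUM(m.goals_for)=8
  3: ids {14, 18, 36} → SUM(m.goals_for)=3
  4: ids {17, 26, 27} → SUM(m.goals_for)=1
  5: ids {28, 30, 39} → SUM(m.goals_for)=9

Tokyo | 3 ; Jaipur | 8 ; Quito | 3 ; Quito | 1 ; Jaipur | 9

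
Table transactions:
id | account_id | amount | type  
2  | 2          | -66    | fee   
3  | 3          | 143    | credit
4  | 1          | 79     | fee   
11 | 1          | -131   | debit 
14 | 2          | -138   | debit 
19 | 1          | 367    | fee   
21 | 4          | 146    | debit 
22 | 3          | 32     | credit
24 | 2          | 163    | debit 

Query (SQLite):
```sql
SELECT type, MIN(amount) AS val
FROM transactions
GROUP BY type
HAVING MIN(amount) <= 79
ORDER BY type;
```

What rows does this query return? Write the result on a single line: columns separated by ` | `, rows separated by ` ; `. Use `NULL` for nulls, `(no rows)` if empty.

Partition transactions by type; compute MIN(amount) within each group.
HAVING: keep groups where MIN(amount) <= 79.
  credit: ids {3, 22} → MIN(amount)=32
  debit: ids {11, 14, 21, 24} → MIN(amount)=-138
  fee: ids {2, 4, 19} → MIN(amount)=-66

credit | 32 ; debit | -138 ; fee | -66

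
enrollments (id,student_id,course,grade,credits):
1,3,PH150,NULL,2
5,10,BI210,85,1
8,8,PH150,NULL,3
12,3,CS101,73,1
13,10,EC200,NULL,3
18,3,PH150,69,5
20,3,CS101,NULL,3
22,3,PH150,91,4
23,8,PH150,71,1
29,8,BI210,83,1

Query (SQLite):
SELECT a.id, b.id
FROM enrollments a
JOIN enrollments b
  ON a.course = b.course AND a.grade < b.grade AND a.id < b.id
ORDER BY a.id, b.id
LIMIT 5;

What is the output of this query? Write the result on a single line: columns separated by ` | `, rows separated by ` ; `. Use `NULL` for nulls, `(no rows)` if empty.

18 | 22 ; 18 | 23

Pairs (a,b) with same course, a.grade < b.grade, a.id < b.id.
course groups: BI210:{5,29} CS101:{12,20} EC200:{13} PH150:{1,8,18,22,23}
Ordered by (a.id, b.id); first 5.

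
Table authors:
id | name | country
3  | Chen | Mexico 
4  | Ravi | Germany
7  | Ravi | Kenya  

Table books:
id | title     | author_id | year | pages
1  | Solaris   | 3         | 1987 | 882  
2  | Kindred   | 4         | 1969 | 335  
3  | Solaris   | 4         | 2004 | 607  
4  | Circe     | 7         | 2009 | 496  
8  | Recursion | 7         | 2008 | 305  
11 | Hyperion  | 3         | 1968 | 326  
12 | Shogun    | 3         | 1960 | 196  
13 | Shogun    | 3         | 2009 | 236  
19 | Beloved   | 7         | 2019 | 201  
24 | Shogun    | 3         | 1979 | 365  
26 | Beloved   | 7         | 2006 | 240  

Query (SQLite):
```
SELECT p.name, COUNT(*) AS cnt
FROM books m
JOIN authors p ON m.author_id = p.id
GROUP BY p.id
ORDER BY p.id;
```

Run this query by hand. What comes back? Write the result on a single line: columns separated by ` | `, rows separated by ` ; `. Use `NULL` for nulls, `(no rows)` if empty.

Chen | 5 ; Ravi | 2 ; Ravi | 4

Join each books row to its authors via author_id.
Group joined rows by authors.id; compute COUNT(*) per group.
  3: ids {1, 11, 12, 13, 24} → COUNT(*)=5
  4: ids {2, 3} → COUNT(*)=2
  7: ids {4, 8, 19, 26} → COUNT(*)=4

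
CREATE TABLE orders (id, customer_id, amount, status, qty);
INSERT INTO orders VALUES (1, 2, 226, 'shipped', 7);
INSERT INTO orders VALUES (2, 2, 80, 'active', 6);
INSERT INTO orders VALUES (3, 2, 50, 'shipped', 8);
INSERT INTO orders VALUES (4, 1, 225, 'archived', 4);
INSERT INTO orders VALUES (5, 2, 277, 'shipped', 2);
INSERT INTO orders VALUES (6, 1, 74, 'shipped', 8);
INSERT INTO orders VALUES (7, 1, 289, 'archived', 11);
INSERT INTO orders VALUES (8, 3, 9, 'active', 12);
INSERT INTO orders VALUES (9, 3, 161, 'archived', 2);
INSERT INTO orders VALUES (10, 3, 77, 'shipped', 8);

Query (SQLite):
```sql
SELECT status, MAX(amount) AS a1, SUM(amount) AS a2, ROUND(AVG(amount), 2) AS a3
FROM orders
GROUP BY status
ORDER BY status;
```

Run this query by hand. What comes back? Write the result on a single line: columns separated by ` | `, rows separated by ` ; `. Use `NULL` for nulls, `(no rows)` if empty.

active | 80 | 89 | 44.5 ; archived | 289 | 675 | 225 ; shipped | 277 | 704 | 140.8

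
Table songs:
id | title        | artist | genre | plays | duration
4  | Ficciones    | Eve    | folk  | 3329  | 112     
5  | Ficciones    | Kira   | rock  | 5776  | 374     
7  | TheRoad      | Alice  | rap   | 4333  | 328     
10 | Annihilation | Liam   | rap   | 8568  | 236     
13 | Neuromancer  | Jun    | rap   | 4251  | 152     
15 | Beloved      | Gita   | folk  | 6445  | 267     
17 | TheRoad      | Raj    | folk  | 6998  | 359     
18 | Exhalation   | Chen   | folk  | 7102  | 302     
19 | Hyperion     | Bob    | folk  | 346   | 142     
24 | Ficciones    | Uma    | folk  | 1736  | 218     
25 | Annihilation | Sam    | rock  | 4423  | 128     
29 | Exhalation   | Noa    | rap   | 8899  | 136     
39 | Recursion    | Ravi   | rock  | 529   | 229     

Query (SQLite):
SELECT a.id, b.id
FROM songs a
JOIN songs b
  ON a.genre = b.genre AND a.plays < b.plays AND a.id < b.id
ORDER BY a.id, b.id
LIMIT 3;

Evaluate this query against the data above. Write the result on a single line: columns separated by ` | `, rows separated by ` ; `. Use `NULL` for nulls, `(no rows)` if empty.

4 | 15 ; 4 | 17 ; 4 | 18

Pairs (a,b) with same genre, a.plays < b.plays, a.id < b.id.
genre groups: folk:{4,15,17,18,19,24} rap:{7,10,13,29} rock:{5,25,39}
Ordered by (a.id, b.id); first 3.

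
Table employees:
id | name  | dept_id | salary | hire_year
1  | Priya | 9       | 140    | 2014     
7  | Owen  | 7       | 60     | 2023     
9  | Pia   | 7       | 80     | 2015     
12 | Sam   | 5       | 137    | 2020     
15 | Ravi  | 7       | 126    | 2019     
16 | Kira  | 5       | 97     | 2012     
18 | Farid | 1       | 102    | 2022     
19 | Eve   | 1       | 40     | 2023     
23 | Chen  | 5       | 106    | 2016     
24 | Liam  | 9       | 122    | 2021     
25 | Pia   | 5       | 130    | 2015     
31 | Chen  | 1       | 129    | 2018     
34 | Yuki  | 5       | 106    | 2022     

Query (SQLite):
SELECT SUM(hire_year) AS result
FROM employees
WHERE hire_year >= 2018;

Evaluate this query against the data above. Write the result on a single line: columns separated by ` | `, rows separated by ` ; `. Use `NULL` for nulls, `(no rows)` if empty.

16168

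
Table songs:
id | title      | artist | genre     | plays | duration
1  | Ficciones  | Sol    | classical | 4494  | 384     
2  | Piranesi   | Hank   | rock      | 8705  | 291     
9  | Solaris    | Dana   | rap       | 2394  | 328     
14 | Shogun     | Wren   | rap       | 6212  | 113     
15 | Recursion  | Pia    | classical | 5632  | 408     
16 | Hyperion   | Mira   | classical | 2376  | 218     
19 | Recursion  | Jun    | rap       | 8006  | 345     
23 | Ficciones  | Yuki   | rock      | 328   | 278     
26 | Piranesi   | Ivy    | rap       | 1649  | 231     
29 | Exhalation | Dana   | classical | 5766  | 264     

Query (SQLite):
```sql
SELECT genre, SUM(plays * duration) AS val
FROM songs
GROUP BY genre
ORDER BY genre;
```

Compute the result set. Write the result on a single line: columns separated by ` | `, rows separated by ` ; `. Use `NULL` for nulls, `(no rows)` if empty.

classical | 6063744 ; rap | 4630177 ; rock | 2624339

For each row compute plays * duration.
Group by genre; take SUM of the expression per group.
  classical: ids {1, 15, 16, 29} → SUM(plays * duration)=6063744
  rap: ids {9, 14, 19, 26} → SUM(plays * duration)=4630177
  rock: ids {2, 23} → SUM(plays * duration)=2624339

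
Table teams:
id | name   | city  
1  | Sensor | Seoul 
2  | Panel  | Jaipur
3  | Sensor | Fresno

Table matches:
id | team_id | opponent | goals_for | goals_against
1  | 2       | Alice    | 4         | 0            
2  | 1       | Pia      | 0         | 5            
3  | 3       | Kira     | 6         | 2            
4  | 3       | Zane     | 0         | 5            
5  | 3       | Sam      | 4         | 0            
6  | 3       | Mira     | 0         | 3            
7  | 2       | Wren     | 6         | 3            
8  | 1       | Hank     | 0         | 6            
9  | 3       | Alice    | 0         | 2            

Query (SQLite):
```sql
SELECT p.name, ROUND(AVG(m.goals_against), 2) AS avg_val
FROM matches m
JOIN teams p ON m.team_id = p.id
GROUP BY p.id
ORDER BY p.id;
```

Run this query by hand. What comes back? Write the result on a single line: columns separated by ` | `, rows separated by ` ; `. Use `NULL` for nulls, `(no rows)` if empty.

Join each matches row to its teams via team_id.
Group joined rows by teams.id; compute ROUND(AVG(m.goals_against), 2) per group.
  1: ids {2, 8} → ROUND(AVG(m.goals_against), 2)=5.5
  2: ids {1, 7} → ROUND(AVG(m.goals_against), 2)=1.5
  3: ids {3, 4, 5, 6, 9} → ROUND(AVG(m.goals_against), 2)=2.4

Sensor | 5.5 ; Panel | 1.5 ; Sensor | 2.4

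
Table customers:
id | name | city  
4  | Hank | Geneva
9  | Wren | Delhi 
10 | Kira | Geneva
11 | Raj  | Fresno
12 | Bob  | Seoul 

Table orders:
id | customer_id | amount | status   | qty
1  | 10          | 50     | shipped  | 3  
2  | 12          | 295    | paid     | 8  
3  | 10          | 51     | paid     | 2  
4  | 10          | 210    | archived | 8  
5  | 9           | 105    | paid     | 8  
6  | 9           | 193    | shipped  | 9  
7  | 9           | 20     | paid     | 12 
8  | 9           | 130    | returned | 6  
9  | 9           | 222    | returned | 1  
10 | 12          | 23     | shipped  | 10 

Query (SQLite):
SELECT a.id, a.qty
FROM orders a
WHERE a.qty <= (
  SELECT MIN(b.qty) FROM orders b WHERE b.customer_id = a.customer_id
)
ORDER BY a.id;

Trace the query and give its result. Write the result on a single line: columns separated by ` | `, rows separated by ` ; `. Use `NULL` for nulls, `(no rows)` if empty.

For each orders row a, compute MIN(qty) over rows sharing a.customer_id.
Keep row a if a.qty <= that per-group MIN.
  customer_id=9: MIN(qty) = 1
  customer_id=10: MIN(qty) = 2
  customer_id=12: MIN(qty) = 8

2 | 8 ; 3 | 2 ; 9 | 1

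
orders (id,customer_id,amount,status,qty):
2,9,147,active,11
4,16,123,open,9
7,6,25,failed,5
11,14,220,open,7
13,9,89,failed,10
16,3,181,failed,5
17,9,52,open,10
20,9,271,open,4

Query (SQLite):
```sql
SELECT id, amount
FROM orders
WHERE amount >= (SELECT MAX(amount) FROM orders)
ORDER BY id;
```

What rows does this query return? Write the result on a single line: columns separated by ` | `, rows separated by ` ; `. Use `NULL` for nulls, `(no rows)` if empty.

20 | 271

Scalar subquery: MAX(amount) over all orders rows = 271.
Keep rows where amount >= that value.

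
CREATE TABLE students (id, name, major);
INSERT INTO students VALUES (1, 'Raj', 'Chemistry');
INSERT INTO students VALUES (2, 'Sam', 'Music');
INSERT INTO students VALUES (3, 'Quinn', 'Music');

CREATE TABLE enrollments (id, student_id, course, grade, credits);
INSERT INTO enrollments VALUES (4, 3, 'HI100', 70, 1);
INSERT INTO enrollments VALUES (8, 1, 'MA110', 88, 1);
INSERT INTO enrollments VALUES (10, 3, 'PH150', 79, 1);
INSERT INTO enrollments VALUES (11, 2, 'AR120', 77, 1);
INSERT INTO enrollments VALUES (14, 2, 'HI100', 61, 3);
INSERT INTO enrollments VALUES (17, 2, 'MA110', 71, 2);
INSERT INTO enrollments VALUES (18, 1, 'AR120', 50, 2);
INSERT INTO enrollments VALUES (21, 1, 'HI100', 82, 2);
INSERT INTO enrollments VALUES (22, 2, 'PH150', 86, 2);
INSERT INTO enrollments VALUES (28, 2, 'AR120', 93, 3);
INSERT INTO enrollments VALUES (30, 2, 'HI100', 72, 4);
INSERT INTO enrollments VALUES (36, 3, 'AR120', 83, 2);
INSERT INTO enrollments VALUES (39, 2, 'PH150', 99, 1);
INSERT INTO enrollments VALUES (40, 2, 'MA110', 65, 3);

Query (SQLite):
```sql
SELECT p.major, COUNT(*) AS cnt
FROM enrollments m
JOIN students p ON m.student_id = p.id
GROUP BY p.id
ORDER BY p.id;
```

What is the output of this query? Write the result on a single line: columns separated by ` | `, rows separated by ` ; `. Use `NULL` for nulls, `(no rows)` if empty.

Chemistry | 3 ; Music | 8 ; Music | 3

Join each enrollments row to its students via student_id.
Group joined rows by students.id; compute COUNT(*) per group.
  1: ids {8, 18, 21} → COUNT(*)=3
  2: ids {11, 14, 17, 22, 28, 30, 39, 40} → COUNT(*)=8
  3: ids {4, 10, 36} → COUNT(*)=3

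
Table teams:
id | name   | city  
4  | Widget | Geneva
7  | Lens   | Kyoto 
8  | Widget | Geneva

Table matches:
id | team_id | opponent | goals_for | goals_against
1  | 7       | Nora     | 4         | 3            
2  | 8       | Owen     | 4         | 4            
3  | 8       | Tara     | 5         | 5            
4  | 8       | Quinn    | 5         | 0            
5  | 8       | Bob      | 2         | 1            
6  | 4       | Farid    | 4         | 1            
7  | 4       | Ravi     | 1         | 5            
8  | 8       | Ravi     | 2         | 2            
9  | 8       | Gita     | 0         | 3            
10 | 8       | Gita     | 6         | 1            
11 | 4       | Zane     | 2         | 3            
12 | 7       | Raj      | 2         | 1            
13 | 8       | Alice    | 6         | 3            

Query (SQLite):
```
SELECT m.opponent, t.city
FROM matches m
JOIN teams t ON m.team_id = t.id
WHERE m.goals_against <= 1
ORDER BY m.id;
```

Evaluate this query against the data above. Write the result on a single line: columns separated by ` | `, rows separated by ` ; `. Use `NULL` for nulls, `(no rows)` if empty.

Each matches row matches the teams row where team_id = teams.id.
Then keep rows with m.goals_against <= 1.

Quinn | Geneva ; Bob | Geneva ; Farid | Geneva ; Gita | Geneva ; Raj | Kyoto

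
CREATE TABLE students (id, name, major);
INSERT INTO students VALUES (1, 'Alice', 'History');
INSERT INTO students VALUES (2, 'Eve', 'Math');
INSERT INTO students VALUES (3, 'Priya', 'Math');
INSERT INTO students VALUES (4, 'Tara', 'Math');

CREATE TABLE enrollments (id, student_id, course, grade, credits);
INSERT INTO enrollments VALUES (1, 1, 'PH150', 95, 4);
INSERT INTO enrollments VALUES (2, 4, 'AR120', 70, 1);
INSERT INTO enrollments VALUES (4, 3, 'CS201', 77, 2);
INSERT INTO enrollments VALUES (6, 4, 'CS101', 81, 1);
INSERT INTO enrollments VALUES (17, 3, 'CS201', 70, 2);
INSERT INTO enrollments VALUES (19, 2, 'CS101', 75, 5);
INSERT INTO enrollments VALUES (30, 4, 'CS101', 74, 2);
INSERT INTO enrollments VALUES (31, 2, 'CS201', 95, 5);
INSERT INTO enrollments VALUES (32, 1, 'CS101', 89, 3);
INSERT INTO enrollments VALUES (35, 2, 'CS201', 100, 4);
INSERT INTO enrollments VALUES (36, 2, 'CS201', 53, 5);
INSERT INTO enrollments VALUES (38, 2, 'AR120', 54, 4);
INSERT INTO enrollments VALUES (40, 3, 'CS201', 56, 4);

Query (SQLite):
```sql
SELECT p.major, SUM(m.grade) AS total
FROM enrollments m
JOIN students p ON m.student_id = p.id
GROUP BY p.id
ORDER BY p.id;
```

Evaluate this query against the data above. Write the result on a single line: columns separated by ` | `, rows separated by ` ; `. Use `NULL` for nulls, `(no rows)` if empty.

History | 184 ; Math | 377 ; Math | 203 ; Math | 225

Join each enrollments row to its students via student_id.
Group joined rows by students.id; compute SUM(m.grade) per group.
  1: ids {1, 32} → SUM(m.grade)=184
  2: ids {19, 31, 35, 36, 38} → SUM(m.grade)=377
  3: ids {4, 17, 40} → SUM(m.grade)=203
  4: ids {2, 6, 30} → SUM(m.grade)=225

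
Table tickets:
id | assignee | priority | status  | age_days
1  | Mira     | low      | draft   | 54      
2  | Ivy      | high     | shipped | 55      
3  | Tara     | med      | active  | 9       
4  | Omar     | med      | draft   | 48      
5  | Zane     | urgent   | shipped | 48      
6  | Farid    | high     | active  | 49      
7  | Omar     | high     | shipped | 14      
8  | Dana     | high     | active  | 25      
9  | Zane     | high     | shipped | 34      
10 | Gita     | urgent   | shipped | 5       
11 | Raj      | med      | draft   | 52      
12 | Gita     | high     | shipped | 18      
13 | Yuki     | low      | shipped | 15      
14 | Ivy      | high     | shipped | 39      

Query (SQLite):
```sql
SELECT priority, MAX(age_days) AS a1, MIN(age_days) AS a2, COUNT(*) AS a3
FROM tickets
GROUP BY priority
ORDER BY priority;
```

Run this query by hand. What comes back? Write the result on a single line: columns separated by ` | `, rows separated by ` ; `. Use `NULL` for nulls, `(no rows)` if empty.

high | 55 | 14 | 7 ; low | 54 | 15 | 2 ; med | 52 | 9 | 3 ; urgent | 48 | 5 | 2

Group tickets by priority.
Per group compute: MAX(age_days), MIN(age_days), COUNT(*).
  high: ids {2, 6, 7, 8, 9, 12, 14} → MAX(age_days)=55, MIN(age_days)=14, COUNT(*)=7
  low: ids {1, 13} → MAX(age_days)=54, MIN(age_days)=15, COUNT(*)=2
  med: ids {3, 4, 11} → MAX(age_days)=52, MIN(age_days)=9, COUNT(*)=3
  urgent: ids {5, 10} → MAX(age_days)=48, MIN(age_days)=5, COUNT(*)=2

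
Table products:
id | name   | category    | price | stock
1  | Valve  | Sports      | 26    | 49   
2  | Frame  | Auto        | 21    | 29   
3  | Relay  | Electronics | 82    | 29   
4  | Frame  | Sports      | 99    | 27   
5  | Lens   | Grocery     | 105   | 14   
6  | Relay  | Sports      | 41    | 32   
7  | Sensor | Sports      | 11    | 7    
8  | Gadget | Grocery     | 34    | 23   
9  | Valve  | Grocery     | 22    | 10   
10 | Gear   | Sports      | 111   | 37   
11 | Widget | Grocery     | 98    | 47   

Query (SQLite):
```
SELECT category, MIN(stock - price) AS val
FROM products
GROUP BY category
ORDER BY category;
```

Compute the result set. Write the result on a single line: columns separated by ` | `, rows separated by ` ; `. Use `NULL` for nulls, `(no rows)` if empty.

For each row compute stock - price.
Group by category; take MIN of the expression per group.
  Auto: ids {2} → MIN(stock - price)=8
  Electronics: ids {3} → MIN(stock - price)=-53
  Grocery: ids {5, 8, 9, 11} → MIN(stock - price)=-91
  Sports: ids {1, 4, 6, 7, 10} → MIN(stock - price)=-74

Auto | 8 ; Electronics | -53 ; Grocery | -91 ; Sports | -74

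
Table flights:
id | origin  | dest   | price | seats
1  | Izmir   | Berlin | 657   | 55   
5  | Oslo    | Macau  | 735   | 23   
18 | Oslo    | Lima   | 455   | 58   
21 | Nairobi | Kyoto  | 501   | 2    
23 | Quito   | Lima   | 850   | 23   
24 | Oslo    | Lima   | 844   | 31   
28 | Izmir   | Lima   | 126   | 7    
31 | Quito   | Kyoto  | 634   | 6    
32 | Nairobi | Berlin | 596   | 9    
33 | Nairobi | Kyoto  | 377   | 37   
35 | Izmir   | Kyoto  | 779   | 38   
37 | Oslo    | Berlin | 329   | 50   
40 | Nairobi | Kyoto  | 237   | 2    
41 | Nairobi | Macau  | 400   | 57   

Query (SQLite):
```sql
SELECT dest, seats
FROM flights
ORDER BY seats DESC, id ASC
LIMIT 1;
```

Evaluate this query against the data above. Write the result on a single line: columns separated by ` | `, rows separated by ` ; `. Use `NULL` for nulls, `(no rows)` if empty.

Sort by seats desc, tiebreak id asc: (58, id=18), (57, id=41), (55, id=1), (50, id=37) …. Take first 1.

Lima | 58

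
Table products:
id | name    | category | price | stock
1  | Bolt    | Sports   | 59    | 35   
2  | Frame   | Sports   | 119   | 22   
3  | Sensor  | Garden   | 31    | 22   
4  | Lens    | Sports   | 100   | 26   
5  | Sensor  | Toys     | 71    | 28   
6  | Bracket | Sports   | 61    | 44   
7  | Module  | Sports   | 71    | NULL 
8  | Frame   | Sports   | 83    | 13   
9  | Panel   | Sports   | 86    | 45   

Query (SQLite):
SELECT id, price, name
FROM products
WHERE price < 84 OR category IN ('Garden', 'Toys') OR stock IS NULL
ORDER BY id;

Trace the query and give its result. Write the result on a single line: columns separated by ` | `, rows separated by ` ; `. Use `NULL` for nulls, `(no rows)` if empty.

price < 84: ids {1, 3, 5, 6, 7, 8}
category IN ('Garden', 'Toys'): ids {3, 5}
stock IS NULL: ids {7}
Combine with OR.

1 | 59 | Bolt ; 3 | 31 | Sensor ; 5 | 71 | Sensor ; 6 | 61 | Bracket ; 7 | 71 | Module ; 8 | 83 | Frame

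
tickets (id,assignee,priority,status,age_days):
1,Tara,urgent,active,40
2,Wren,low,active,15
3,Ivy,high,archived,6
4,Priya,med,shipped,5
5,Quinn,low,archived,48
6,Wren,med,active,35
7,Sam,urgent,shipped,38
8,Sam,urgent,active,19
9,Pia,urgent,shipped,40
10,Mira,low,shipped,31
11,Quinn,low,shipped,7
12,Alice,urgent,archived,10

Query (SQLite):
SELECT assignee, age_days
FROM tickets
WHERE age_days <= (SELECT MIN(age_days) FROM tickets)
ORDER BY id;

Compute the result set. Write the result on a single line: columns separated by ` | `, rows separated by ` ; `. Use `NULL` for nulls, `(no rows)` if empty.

Scalar subquery: MIN(age_days) over all tickets rows = 5.
Keep rows where age_days <= that value.

Priya | 5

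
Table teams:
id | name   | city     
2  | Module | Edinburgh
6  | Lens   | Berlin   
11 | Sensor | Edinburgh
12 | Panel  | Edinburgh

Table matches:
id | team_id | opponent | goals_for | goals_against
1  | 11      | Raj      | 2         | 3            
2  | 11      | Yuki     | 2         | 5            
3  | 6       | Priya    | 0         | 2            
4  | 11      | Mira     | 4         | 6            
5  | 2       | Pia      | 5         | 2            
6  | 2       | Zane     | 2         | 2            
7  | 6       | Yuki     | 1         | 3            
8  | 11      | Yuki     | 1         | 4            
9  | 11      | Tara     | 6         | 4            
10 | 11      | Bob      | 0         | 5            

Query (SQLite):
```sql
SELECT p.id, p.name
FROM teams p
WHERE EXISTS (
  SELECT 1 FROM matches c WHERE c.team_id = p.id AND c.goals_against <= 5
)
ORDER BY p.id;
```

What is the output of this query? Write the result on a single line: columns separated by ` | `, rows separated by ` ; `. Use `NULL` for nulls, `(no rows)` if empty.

For each teams row, check whether any matches with matching team_id has goals_against <= 5.
Keep rows where that is true.

2 | Module ; 6 | Lens ; 11 | Sensor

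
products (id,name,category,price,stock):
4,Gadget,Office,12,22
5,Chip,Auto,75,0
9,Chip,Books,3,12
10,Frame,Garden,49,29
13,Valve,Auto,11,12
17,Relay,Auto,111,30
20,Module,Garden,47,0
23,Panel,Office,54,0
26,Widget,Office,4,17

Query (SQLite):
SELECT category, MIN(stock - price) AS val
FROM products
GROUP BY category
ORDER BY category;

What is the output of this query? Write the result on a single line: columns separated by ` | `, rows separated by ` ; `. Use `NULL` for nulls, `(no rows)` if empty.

For each row compute stock - price.
Group by category; take MIN of the expression per group.
  Auto: ids {5, 13, 17} → MIN(stock - price)=-81
  Books: ids {9} → MIN(stock - price)=9
  Garden: ids {10, 20} → MIN(stock - price)=-47
  Office: ids {4, 23, 26} → MIN(stock - price)=-54

Auto | -81 ; Books | 9 ; Garden | -47 ; Office | -54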